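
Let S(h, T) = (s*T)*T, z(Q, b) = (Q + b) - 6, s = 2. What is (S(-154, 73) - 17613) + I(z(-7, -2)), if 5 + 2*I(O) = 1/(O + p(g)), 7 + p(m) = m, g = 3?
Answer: -132193/19 ≈ -6957.5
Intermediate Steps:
p(m) = -7 + m
z(Q, b) = -6 + Q + b
S(h, T) = 2*T² (S(h, T) = (2*T)*T = 2*T²)
I(O) = -5/2 + 1/(2*(-4 + O)) (I(O) = -5/2 + 1/(2*(O + (-7 + 3))) = -5/2 + 1/(2*(O - 4)) = -5/2 + 1/(2*(-4 + O)))
(S(-154, 73) - 17613) + I(z(-7, -2)) = (2*73² - 17613) + (21 - 5*(-6 - 7 - 2))/(2*(-4 + (-6 - 7 - 2))) = (2*5329 - 17613) + (21 - 5*(-15))/(2*(-4 - 15)) = (10658 - 17613) + (½)*(21 + 75)/(-19) = -6955 + (½)*(-1/19)*96 = -6955 - 48/19 = -132193/19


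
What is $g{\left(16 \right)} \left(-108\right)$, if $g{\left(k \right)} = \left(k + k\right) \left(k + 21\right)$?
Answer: $-127872$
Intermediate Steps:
$g{\left(k \right)} = 2 k \left(21 + k\right)$
$g{\left(16 \right)} \left(-108\right) = 2 \cdot 16 \left(21 + 16\right) \left(-108\right) = 2 \cdot 16 \cdot 37 \left(-108\right) = 1184 \left(-108\right) = -127872$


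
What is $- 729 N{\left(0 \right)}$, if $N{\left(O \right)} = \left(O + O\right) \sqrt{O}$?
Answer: $0$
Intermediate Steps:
$N{\left(O \right)} = 2 O^{\frac{3}{2}}$ ($N{\left(O \right)} = 2 O \sqrt{O} = 2 O^{\frac{3}{2}}$)
$- 729 N{\left(0 \right)} = - 729 \cdot 2 \cdot 0^{\frac{3}{2}} = - 729 \cdot 2 \cdot 0 = \left(-729\right) 0 = 0$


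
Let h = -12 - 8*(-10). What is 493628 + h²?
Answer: 498252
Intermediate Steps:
h = 68 (h = -12 + 80 = 68)
493628 + h² = 493628 + 68² = 493628 + 4624 = 498252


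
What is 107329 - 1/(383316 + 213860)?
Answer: 64094302903/597176 ≈ 1.0733e+5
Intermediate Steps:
107329 - 1/(383316 + 213860) = 107329 - 1/597176 = 64094302903/597176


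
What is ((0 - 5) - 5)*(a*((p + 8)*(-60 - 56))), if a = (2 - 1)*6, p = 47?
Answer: 382800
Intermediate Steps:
a = 6 (a = 1*6 = 6)
((0 - 5) - 5)*(a*((p + 8)*(-60 - 56))) = ((0 - 5) - 5)*(6*((47 + 8)*(-60 - 56))) = (-5 - 5)*(6*(55*(-116))) = -60*(-6380) = -10*(-38280) = 382800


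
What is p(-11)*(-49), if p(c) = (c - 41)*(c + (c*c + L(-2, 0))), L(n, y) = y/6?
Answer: 280280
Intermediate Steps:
L(n, y) = y/6 (L(n, y) = y*(⅙) = y/6)
p(c) = (-41 + c)*(c + c²) (p(c) = (c - 41)*(c + (c*c + (⅙)*0)) = (-41 + c)*(c + (c² + 0)) = (-41 + c)*(c + c²))
p(-11)*(-49) = -11*(-41 + (-11)² - 40*(-11))*(-49) = -11*(-41 + 121 + 440)*(-49) = -11*520*(-49) = -5720*(-49) = 280280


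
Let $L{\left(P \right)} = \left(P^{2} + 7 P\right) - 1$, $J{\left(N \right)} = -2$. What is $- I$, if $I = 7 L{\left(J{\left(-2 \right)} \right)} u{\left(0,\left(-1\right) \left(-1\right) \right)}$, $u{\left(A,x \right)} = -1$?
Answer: $-77$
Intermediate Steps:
$L{\left(P \right)} = -1 + P^{2} + 7 P$
$I = 77$ ($I = 7 \left(-1 + \left(-2\right)^{2} + 7 \left(-2\right)\right) \left(-1\right) = 7 \left(-1 + 4 - 14\right) \left(-1\right) = 7 \left(-11\right) \left(-1\right) = \left(-77\right) \left(-1\right) = 77$)
$- I = \left(-1\right) 77 = -77$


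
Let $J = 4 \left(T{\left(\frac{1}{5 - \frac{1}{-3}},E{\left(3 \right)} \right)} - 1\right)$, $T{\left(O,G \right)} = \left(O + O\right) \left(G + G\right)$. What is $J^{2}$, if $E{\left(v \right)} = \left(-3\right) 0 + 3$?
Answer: $25$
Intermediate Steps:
$E{\left(v \right)} = 3$ ($E{\left(v \right)} = 0 + 3 = 3$)
$T{\left(O,G \right)} = 4 G O$ ($T{\left(O,G \right)} = 2 O 2 G = 4 G O$)
$J = 5$ ($J = 4 \left(4 \cdot 3 \frac{1}{5 - \frac{1}{-3}} - 1\right) = 4 \left(4 \cdot 3 \frac{1}{5 - - \frac{1}{3}} - 1\right) = 4 \left(4 \cdot 3 \frac{1}{5 + \frac{1}{3}} - 1\right) = 4 \left(4 \cdot 3 \frac{1}{\frac{16}{3}} - 1\right) = 4 \left(4 \cdot 3 \cdot \frac{3}{16} - 1\right) = 4 \left(\frac{9}{4} - 1\right) = 4 \cdot \frac{5}{4} = 5$)
$J^{2} = 5^{2} = 25$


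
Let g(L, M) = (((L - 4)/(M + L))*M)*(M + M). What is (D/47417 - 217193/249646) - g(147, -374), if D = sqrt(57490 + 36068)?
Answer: 9986923091445/56669642 + sqrt(93558)/47417 ≈ 1.7623e+5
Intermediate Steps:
D = sqrt(93558) ≈ 305.87
g(L, M) = 2*M**2*(-4 + L)/(L + M) (g(L, M) = (((-4 + L)/(L + M))*M)*(2*M) = (M*(-4 + L)/(L + M))*(2*M) = 2*M**2*(-4 + L)/(L + M))
(D/47417 - 217193/249646) - g(147, -374) = (sqrt(93558)/47417 - 217193/249646) - 2*(-374)**2*(-4 + 147)/(147 - 374) = (sqrt(93558)*(1/47417) - 217193*1/249646) - 2*139876*143/(-227) = (sqrt(93558)/47417 - 217193/249646) - 2*139876*(-1)*143/227 = (-217193/249646 + sqrt(93558)/47417) - 1*(-40004536/227) = (-217193/249646 + sqrt(93558)/47417) + 40004536/227 = 9986923091445/56669642 + sqrt(93558)/47417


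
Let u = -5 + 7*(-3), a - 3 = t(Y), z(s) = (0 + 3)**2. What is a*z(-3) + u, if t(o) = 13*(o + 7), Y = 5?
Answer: 1405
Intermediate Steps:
t(o) = 91 + 13*o (t(o) = 13*(7 + o) = 91 + 13*o)
z(s) = 9 (z(s) = 3**2 = 9)
a = 159 (a = 3 + (91 + 13*5) = 3 + (91 + 65) = 3 + 156 = 159)
u = -26 (u = -5 - 21 = -26)
a*z(-3) + u = 159*9 - 26 = 1431 - 26 = 1405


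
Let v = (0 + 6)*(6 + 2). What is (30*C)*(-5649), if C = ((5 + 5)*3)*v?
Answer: -244036800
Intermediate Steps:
v = 48 (v = 6*8 = 48)
C = 1440 (C = ((5 + 5)*3)*48 = (10*3)*48 = 30*48 = 1440)
(30*C)*(-5649) = (30*1440)*(-5649) = 43200*(-5649) = -244036800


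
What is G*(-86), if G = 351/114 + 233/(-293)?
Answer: -1093361/5567 ≈ -196.40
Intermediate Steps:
G = 25427/11134 (G = 351*(1/114) + 233*(-1/293) = 117/38 - 233/293 = 25427/11134 ≈ 2.2837)
G*(-86) = (25427/11134)*(-86) = -1093361/5567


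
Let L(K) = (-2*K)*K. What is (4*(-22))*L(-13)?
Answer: 29744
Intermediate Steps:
L(K) = -2*K**2
(4*(-22))*L(-13) = (4*(-22))*(-2*(-13)**2) = -(-176)*169 = -88*(-338) = 29744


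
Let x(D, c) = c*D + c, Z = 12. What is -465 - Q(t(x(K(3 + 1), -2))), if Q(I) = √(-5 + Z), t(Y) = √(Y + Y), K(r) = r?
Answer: -465 - √7 ≈ -467.65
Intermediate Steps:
x(D, c) = c + D*c (x(D, c) = D*c + c = c + D*c)
t(Y) = √2*√Y (t(Y) = √(2*Y) = √2*√Y)
Q(I) = √7 (Q(I) = √(-5 + 12) = √7)
-465 - Q(t(x(K(3 + 1), -2))) = -465 - √7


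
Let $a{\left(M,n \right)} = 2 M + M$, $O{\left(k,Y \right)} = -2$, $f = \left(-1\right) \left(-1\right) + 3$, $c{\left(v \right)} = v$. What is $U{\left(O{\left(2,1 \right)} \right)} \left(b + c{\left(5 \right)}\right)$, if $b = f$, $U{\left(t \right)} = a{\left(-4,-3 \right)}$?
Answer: $-108$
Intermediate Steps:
$f = 4$ ($f = 1 + 3 = 4$)
$a{\left(M,n \right)} = 3 M$
$U{\left(t \right)} = -12$ ($U{\left(t \right)} = 3 \left(-4\right) = -12$)
$b = 4$
$U{\left(O{\left(2,1 \right)} \right)} \left(b + c{\left(5 \right)}\right) = - 12 \left(4 + 5\right) = \left(-12\right) 9 = -108$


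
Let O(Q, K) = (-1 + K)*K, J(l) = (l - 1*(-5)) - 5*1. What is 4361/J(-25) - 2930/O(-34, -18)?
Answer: -782356/4275 ≈ -183.01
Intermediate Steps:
J(l) = l (J(l) = (l + 5) - 5 = (5 + l) - 5 = l)
O(Q, K) = K*(-1 + K)
4361/J(-25) - 2930/O(-34, -18) = 4361/(-25) - 2930*(-1/(18*(-1 - 18))) = 4361*(-1/25) - 2930/((-18*(-19))) = -4361/25 - 2930/342 = -4361/25 - 2930*1/342 = -4361/25 - 1465/171 = -782356/4275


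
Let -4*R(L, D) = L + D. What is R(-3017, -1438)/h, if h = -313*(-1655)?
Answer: 891/414412 ≈ 0.0021500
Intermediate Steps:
R(L, D) = -D/4 - L/4 (R(L, D) = -(L + D)/4 = -(D + L)/4 = -D/4 - L/4)
h = 518015
R(-3017, -1438)/h = (-¼*(-1438) - ¼*(-3017))/518015 = (719/2 + 3017/4)*(1/518015) = (4455/4)*(1/518015) = 891/414412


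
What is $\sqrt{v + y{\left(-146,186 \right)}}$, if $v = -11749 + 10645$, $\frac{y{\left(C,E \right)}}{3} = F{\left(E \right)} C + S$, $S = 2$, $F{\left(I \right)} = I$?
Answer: $3 i \sqrt{9174} \approx 287.34 i$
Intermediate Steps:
$y{\left(C,E \right)} = 6 + 3 C E$ ($y{\left(C,E \right)} = 3 \left(E C + 2\right) = 3 \left(C E + 2\right) = 3 \left(2 + C E\right) = 6 + 3 C E$)
$v = -1104$
$\sqrt{v + y{\left(-146,186 \right)}} = \sqrt{-1104 + \left(6 + 3 \left(-146\right) 186\right)} = \sqrt{-1104 + \left(6 - 81468\right)} = \sqrt{-1104 - 81462} = \sqrt{-82566} = 3 i \sqrt{9174}$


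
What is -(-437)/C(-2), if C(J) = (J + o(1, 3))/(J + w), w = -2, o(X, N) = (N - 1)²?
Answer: -874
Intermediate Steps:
o(X, N) = (-1 + N)²
C(J) = (4 + J)/(-2 + J) (C(J) = (J + (-1 + 3)²)/(J - 2) = (J + 2²)/(-2 + J) = (J + 4)/(-2 + J) = (4 + J)/(-2 + J))
-(-437)/C(-2) = -(-437)/((4 - 2)/(-2 - 2)) = -(-437)/(2/(-4)) = -(-437)/((-¼*2)) = -(-437)/(-½) = -(-437)*(-2) = -23*38 = -874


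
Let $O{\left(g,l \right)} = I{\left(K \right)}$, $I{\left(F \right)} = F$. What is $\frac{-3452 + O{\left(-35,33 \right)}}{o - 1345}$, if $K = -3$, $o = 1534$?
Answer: $- \frac{3455}{189} \approx -18.28$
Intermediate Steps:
$O{\left(g,l \right)} = -3$
$\frac{-3452 + O{\left(-35,33 \right)}}{o - 1345} = \frac{-3452 - 3}{1534 - 1345} = - \frac{3455}{189}$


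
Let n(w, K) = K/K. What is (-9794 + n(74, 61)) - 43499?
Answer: -53292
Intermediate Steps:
n(w, K) = 1
(-9794 + n(74, 61)) - 43499 = (-9794 + 1) - 43499 = -9793 - 43499 = -53292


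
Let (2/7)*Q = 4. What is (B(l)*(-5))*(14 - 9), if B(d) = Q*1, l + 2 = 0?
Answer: -350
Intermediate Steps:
Q = 14 (Q = (7/2)*4 = 14)
l = -2 (l = -2 + 0 = -2)
B(d) = 14 (B(d) = 14*1 = 14)
(B(l)*(-5))*(14 - 9) = (14*(-5))*(14 - 9) = -70*5 = -350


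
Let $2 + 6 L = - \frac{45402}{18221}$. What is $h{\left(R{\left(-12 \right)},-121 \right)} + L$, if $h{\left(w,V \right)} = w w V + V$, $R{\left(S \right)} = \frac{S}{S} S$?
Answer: $- \frac{137014751}{7809} \approx -17546.0$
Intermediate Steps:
$R{\left(S \right)} = S$ ($R{\left(S \right)} = 1 S = S$)
$h{\left(w,V \right)} = V + V w^{2}$ ($h{\left(w,V \right)} = w^{2} V + V = V w^{2} + V = V + V w^{2}$)
$L = - \frac{5846}{7809}$ ($L = - \frac{1}{3} + \frac{\left(-45402\right) \frac{1}{18221}}{6} = - \frac{1}{3} + \frac{1}{6} \left(- \frac{6486}{2603}\right) = - \frac{1}{3} - \frac{1081}{2603} = - \frac{5846}{7809} \approx -0.74862$)
$h{\left(R{\left(-12 \right)},-121 \right)} + L = - 121 \left(1 + \left(-12\right)^{2}\right) - \frac{5846}{7809} = - 121 \left(1 + 144\right) - \frac{5846}{7809} = \left(-121\right) 145 - \frac{5846}{7809} = -17545 - \frac{5846}{7809} = - \frac{137014751}{7809}$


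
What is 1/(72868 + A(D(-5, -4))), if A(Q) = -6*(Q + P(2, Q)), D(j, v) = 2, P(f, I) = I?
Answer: 1/72844 ≈ 1.3728e-5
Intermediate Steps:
A(Q) = -12*Q (A(Q) = -6*(Q + Q) = -12*Q)
1/(72868 + A(D(-5, -4))) = 1/(72868 - 12*2) = 1/(72868 - 24) = 1/72844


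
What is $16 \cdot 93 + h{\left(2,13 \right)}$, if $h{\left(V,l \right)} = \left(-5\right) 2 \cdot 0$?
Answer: $1488$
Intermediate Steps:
$h{\left(V,l \right)} = 0$ ($h{\left(V,l \right)} = \left(-10\right) 0 = 0$)
$16 \cdot 93 + h{\left(2,13 \right)} = 16 \cdot 93 + 0 = 1488 + 0 = 1488$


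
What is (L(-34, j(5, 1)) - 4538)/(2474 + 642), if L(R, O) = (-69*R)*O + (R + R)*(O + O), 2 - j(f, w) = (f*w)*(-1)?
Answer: 2733/779 ≈ 3.5083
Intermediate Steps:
j(f, w) = 2 + f*w (j(f, w) = 2 - f*w*(-1) = 2 - (-1)*f*w = 2 + f*w)
L(R, O) = -65*O*R (L(R, O) = -69*O*R + (2*R)*(2*O) = -69*O*R + 4*O*R = -65*O*R)
(L(-34, j(5, 1)) - 4538)/(2474 + 642) = (-65*(2 + 5*1)*(-34) - 4538)/(2474 + 642) = (-65*(2 + 5)*(-34) - 4538)/3116 = (-65*7*(-34) - 4538)*(1/3116) = (15470 - 4538)*(1/3116) = 10932*(1/3116) = 2733/779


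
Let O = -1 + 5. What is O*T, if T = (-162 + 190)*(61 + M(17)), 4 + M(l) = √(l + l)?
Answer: 6384 + 112*√34 ≈ 7037.1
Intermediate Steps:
O = 4
M(l) = -4 + √2*√l (M(l) = -4 + √(l + l) = -4 + √(2*l) = -4 + √2*√l)
T = 1596 + 28*√34 (T = (-162 + 190)*(61 + (-4 + √2*√17)) = 28*(61 + (-4 + √34)) = 28*(57 + √34) = 1596 + 28*√34 ≈ 1759.3)
O*T = 4*(1596 + 28*√34) = 6384 + 112*√34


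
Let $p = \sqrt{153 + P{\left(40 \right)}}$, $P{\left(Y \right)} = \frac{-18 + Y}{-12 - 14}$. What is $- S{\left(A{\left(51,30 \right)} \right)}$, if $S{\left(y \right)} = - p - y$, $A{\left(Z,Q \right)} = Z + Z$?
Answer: $102 + \frac{\sqrt{25714}}{13} \approx 114.34$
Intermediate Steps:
$A{\left(Z,Q \right)} = 2 Z$
$P{\left(Y \right)} = \frac{9}{13} - \frac{Y}{26}$ ($P{\left(Y \right)} = \frac{-18 + Y}{-26} = \left(-18 + Y\right) \left(- \frac{1}{26}\right) = \frac{9}{13} - \frac{Y}{26}$)
$p = \frac{\sqrt{25714}}{13}$ ($p = \sqrt{153 + \left(\frac{9}{13} - \frac{20}{13}\right)} = \sqrt{153 - \frac{11}{13}} = \sqrt{\frac{1978}{13}} = \frac{\sqrt{25714}}{13} \approx 12.335$)
$S{\left(y \right)} = - y - \frac{\sqrt{25714}}{13}$ ($S{\left(y \right)} = - \frac{\sqrt{25714}}{13} - y = - y - \frac{\sqrt{25714}}{13}$)
$- S{\left(A{\left(51,30 \right)} \right)} = - (- 2 \cdot 51 - \frac{\sqrt{25714}}{13}) = - (\left(-1\right) 102 - \frac{\sqrt{25714}}{13}) = - (-102 - \frac{\sqrt{25714}}{13}) = 102 + \frac{\sqrt{25714}}{13}$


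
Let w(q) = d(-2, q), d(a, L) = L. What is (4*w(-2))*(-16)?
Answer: 128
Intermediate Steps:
w(q) = q
(4*w(-2))*(-16) = (4*(-2))*(-16) = -8*(-16) = 128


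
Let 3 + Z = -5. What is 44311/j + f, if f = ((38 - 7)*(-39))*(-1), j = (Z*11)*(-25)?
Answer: 2704111/2200 ≈ 1229.1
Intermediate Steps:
Z = -8 (Z = -3 - 5 = -8)
j = 2200 (j = -8*11*(-25) = -88*(-25) = 2200)
f = 1209 (f = (31*(-39))*(-1) = -1209*(-1) = 1209)
44311/j + f = 44311/2200 + 1209 = 2704111/2200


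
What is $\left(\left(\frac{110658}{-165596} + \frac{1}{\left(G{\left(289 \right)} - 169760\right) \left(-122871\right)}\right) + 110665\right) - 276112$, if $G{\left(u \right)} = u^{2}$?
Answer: $- \frac{145155535398147827117}{877350143048862} \approx -1.6545 \cdot 10^{5}$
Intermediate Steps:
$\left(\left(\frac{110658}{-165596} + \frac{1}{\left(G{\left(289 \right)} - 169760\right) \left(-122871\right)}\right) + 110665\right) - 276112 = \left(\left(\frac{110658}{-165596} + \frac{1}{\left(289^{2} - 169760\right) \left(-122871\right)}\right) + 110665\right) - 276112 = \left(\left(110658 \left(- \frac{1}{165596}\right) + \frac{1}{83521 - 169760} \left(- \frac{1}{122871}\right)\right) + 110665\right) - 276112 = \left(\left(- \frac{55329}{82798} + \frac{1}{-86239} \left(- \frac{1}{122871}\right)\right) + 110665\right) - 276112 = \left(\left(- \frac{55329}{82798} - - \frac{1}{10596272169}\right) + 110665\right) - 276112 = \left(\left(- \frac{55329}{82798} + \frac{1}{10596272169}\right) + 110665\right) - 276112 = \left(- \frac{586281142755803}{877350143048862} + 110665\right) - 276112 = \frac{97091367299359557427}{877350143048862} - 276112 = - \frac{145155535398147827117}{877350143048862}$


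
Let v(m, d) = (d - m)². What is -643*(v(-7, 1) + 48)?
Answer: -72016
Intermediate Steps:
-643*(v(-7, 1) + 48) = -643*((1 - 1*(-7))² + 48) = -643*((1 + 7)² + 48) = -643*(8² + 48) = -643*(64 + 48) = -643*112 = -72016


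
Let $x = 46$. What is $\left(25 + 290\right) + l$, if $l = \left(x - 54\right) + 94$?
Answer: $401$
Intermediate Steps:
$l = 86$ ($l = \left(46 - 54\right) + 94 = -8 + 94 = 86$)
$\left(25 + 290\right) + l = \left(25 + 290\right) + 86 = 315 + 86 = 401$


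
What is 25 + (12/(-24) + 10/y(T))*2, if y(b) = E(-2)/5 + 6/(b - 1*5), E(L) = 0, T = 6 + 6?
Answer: 142/3 ≈ 47.333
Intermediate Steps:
T = 12
y(b) = 6/(-5 + b) (y(b) = 0/5 + 6/(b - 1*5) = 0*(⅕) + 6/(b - 5) = 0 + 6/(-5 + b) = 6/(-5 + b))
25 + (12/(-24) + 10/y(T))*2 = 25 + (12/(-24) + 10/((6/(-5 + 12))))*2 = 25 + (12*(-1/24) + 10/((6/7)))*2 = 25 + (-½ + 10/((6*(⅐))))*2 = 25 + (-½ + 10/(6/7))*2 = 25 + (-½ + 10*(7/6))*2 = 25 + (-½ + 35/3)*2 = 25 + (67/6)*2 = 25 + 67/3 = 142/3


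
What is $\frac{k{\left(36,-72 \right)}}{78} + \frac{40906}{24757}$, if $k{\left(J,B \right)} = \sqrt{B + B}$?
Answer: $\frac{40906}{24757} + \frac{2 i}{13} \approx 1.6523 + 0.15385 i$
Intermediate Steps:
$k{\left(J,B \right)} = \sqrt{2} \sqrt{B}$ ($k{\left(J,B \right)} = \sqrt{2 B} = \sqrt{2} \sqrt{B}$)
$\frac{k{\left(36,-72 \right)}}{78} + \frac{40906}{24757} = \frac{\sqrt{2} \sqrt{-72}}{78} + \frac{40906}{24757} = \sqrt{2} \cdot 6 i \sqrt{2} \cdot \frac{1}{78} + 40906 \cdot \frac{1}{24757} = 12 i \frac{1}{78} + \frac{40906}{24757} = \frac{2 i}{13} + \frac{40906}{24757} = \frac{40906}{24757} + \frac{2 i}{13}$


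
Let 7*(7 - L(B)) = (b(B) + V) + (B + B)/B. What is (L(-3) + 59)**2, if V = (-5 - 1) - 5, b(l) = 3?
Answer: 219024/49 ≈ 4469.9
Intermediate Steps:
V = -11 (V = -6 - 5 = -11)
L(B) = 55/7 (L(B) = 7 - ((3 - 11) + (B + B)/B)/7 = 7 - (-8 + (2*B)/B)/7 = 7 - (-8 + 2)/7 = 7 - 1/7*(-6) = 7 + 6/7 = 55/7)
(L(-3) + 59)**2 = (55/7 + 59)**2 = (468/7)**2 = 219024/49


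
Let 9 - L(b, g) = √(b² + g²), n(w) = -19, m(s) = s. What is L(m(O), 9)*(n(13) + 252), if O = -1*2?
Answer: 2097 - 233*√85 ≈ -51.154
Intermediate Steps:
O = -2
L(b, g) = 9 - √(b² + g²)
L(m(O), 9)*(n(13) + 252) = (9 - √((-2)² + 9²))*(-19 + 252) = (9 - √(4 + 81))*233 = (9 - √85)*233 = 2097 - 233*√85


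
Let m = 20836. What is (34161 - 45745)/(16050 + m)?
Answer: -5792/18443 ≈ -0.31405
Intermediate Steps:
(34161 - 45745)/(16050 + m) = (34161 - 45745)/(16050 + 20836) = -11584/36886 = -11584*1/36886 = -5792/18443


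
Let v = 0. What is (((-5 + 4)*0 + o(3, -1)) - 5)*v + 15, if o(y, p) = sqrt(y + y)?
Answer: 15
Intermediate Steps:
o(y, p) = sqrt(2)*sqrt(y) (o(y, p) = sqrt(2*y) = sqrt(2)*sqrt(y))
(((-5 + 4)*0 + o(3, -1)) - 5)*v + 15 = (((-5 + 4)*0 + sqrt(2)*sqrt(3)) - 5)*0 + 15 = ((-1*0 + sqrt(6)) - 5)*0 + 15 = ((0 + sqrt(6)) - 5)*0 + 15 = (sqrt(6) - 5)*0 + 15 = (-5 + sqrt(6))*0 + 15 = 0 + 15 = 15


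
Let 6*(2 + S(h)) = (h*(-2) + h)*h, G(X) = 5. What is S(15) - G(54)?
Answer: -89/2 ≈ -44.500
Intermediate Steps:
S(h) = -2 - h**2/6 (S(h) = -2 + ((h*(-2) + h)*h)/6 = -2 + ((-2*h + h)*h)/6 = -2 + ((-h)*h)/6 = -2 + (-h**2)/6 = -2 - h**2/6)
S(15) - G(54) = (-2 - 1/6*15**2) - 1*5 = (-2 - 1/6*225) - 5 = (-2 - 75/2) - 5 = -79/2 - 5 = -89/2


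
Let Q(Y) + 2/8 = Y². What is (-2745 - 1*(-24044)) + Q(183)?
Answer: 219151/4 ≈ 54788.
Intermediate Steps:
Q(Y) = -¼ + Y²
(-2745 - 1*(-24044)) + Q(183) = (-2745 - 1*(-24044)) + (-¼ + 183²) = (-2745 + 24044) + (-¼ + 33489) = 21299 + 133955/4 = 219151/4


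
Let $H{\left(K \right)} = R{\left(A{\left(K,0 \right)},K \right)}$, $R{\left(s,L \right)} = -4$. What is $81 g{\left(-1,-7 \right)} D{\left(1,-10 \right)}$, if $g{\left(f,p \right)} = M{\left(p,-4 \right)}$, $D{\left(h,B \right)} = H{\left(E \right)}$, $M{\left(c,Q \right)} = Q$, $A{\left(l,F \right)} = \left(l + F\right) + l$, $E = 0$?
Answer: $1296$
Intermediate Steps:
$A{\left(l,F \right)} = F + 2 l$ ($A{\left(l,F \right)} = \left(F + l\right) + l = F + 2 l$)
$H{\left(K \right)} = -4$
$D{\left(h,B \right)} = -4$
$g{\left(f,p \right)} = -4$
$81 g{\left(-1,-7 \right)} D{\left(1,-10 \right)} = 81 \left(-4\right) \left(-4\right) = \left(-324\right) \left(-4\right) = 1296$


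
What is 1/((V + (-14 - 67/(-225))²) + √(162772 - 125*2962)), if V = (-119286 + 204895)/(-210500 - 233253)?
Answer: 47328006568478837017500/61231331512430442060794507 - 504676028431269140625*I*√207478/122462663024860884121589014 ≈ 0.00077294 - 0.0018771*I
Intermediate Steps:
V = -85609/443753 (V = 85609/(-443753) = 85609*(-1/443753) = -85609/443753 ≈ -0.19292)
1/((V + (-14 - 67/(-225))²) + √(162772 - 125*2962)) = 1/((-85609/443753 + (-14 - 67/(-225))²) + √(162772 - 125*2962)) = 1/((-85609/443753 + (-14 - 67*(-1/225))²) + √(162772 - 370250)) = 1/((-85609/443753 + (-14 + 67/225)²) + √(-207478)) = 1/((-85609/443753 + (-3083/225)²) + I*√207478) = 1/((-85609/443753 + 9504889/50625) + I*√207478) = 1/(4213489052792/22464995625 + I*√207478)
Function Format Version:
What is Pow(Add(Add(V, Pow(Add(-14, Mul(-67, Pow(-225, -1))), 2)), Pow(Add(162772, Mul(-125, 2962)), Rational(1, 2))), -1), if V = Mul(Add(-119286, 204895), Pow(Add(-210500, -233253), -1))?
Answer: Add(Rational(47328006568478837017500, 61231331512430442060794507), Mul(Rational(-504676028431269140625, 122462663024860884121589014), I, Pow(207478, Rational(1, 2)))) ≈ Add(0.00077294, Mul(-0.0018771, I))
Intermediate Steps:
V = Rational(-85609, 443753) (V = Mul(85609, Pow(-443753, -1)) = Mul(85609, Rational(-1, 443753)) = Rational(-85609, 443753) ≈ -0.19292)
Pow(Add(Add(V, Pow(Add(-14, Mul(-67, Pow(-225, -1))), 2)), Pow(Add(162772, Mul(-125, 2962)), Rational(1, 2))), -1) = Pow(Add(Add(Rational(-85609, 443753), Pow(Add(-14, Mul(-67, Pow(-225, -1))), 2)), Pow(Add(162772, Mul(-125, 2962)), Rational(1, 2))), -1) = Pow(Add(Add(Rational(-85609, 443753), Pow(Add(-14, Mul(-67, Rational(-1, 225))), 2)), Pow(Add(162772, -370250), Rational(1, 2))), -1) = Pow(Add(Add(Rational(-85609, 443753), Pow(Add(-14, Rational(67, 225)), 2)), Pow(-207478, Rational(1, 2))), -1) = Pow(Add(Add(Rational(-85609, 443753), Pow(Rational(-3083, 225), 2)), Mul(I, Pow(207478, Rational(1, 2)))), -1) = Pow(Add(Add(Rational(-85609, 443753), Rational(9504889, 50625)), Mul(I, Pow(207478, Rational(1, 2)))), -1) = Pow(Add(Rational(4213489052792, 22464995625), Mul(I, Pow(207478, Rational(1, 2)))), -1)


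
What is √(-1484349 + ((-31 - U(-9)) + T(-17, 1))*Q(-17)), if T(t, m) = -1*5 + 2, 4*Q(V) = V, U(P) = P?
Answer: I*√5936971/2 ≈ 1218.3*I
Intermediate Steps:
Q(V) = V/4
T(t, m) = -3 (T(t, m) = -5 + 2 = -3)
√(-1484349 + ((-31 - U(-9)) + T(-17, 1))*Q(-17)) = √(-1484349 + ((-31 - 1*(-9)) - 3)*((¼)*(-17))) = √(-1484349 + ((-31 + 9) - 3)*(-17/4)) = √(-1484349 + (-22 - 3)*(-17/4)) = √(-1484349 - 25*(-17/4)) = √(-1484349 + 425/4) = √(-5936971/4) = I*√5936971/2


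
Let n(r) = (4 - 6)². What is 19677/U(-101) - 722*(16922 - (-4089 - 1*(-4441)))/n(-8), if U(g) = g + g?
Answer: -604178447/202 ≈ -2.9910e+6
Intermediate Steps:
U(g) = 2*g
n(r) = 4 (n(r) = (-2)² = 4)
19677/U(-101) - 722*(16922 - (-4089 - 1*(-4441)))/n(-8) = 19677/((2*(-101))) - (3054421 - 361*(-4089 - 1*(-4441))/2) = 19677/(-202) - (3054421 - 361*(-4089 + 4441)/2) = 19677*(-1/202) - 722/(4/(16922 - 1*352)) = -19677/202 - 722/(4/(16922 - 352)) = -19677/202 - 722/(4/16570) = -19677/202 - 722/(4*(1/16570)) = -19677/202 - 722/2/8285 = -19677/202 - 722*8285/2 = -19677/202 - 2990885 = -604178447/202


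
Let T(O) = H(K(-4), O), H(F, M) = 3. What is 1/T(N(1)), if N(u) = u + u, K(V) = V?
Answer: ⅓ ≈ 0.33333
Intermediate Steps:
N(u) = 2*u
T(O) = 3
1/T(N(1)) = 1/3 = ⅓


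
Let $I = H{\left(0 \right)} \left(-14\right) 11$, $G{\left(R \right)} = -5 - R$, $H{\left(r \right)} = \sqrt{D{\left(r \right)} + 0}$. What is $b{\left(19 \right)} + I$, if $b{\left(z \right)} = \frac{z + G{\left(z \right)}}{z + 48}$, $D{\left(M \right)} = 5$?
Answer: $- \frac{5}{67} - 154 \sqrt{5} \approx -344.43$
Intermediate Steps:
$H{\left(r \right)} = \sqrt{5}$ ($H{\left(r \right)} = \sqrt{5 + 0} = \sqrt{5}$)
$b{\left(z \right)} = - \frac{5}{48 + z}$ ($b{\left(z \right)} = \frac{z - \left(5 + z\right)}{z + 48} = - \frac{5}{48 + z}$)
$I = - 154 \sqrt{5}$ ($I = \sqrt{5} \left(-14\right) 11 = - 14 \sqrt{5} \cdot 11 = - 154 \sqrt{5} \approx -344.35$)
$b{\left(19 \right)} + I = - \frac{5}{48 + 19} - 154 \sqrt{5} = - \frac{5}{67} - 154 \sqrt{5}$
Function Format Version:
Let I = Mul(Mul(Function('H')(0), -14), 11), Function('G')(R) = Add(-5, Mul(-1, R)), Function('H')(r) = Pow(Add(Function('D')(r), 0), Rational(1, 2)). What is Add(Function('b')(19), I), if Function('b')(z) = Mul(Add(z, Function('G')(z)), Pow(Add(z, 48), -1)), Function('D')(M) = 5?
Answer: Add(Rational(-5, 67), Mul(-154, Pow(5, Rational(1, 2)))) ≈ -344.43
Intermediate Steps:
Function('H')(r) = Pow(5, Rational(1, 2)) (Function('H')(r) = Pow(Add(5, 0), Rational(1, 2)) = Pow(5, Rational(1, 2)))
Function('b')(z) = Mul(-5, Pow(Add(48, z), -1)) (Function('b')(z) = Mul(Add(z, Add(-5, Mul(-1, z))), Pow(Add(z, 48), -1)) = Mul(-5, Pow(Add(48, z), -1)))
I = Mul(-154, Pow(5, Rational(1, 2))) (I = Mul(Mul(Pow(5, Rational(1, 2)), -14), 11) = Mul(Mul(-14, Pow(5, Rational(1, 2))), 11) = Mul(-154, Pow(5, Rational(1, 2))) ≈ -344.35)
Add(Function('b')(19), I) = Add(Mul(-5, Pow(Add(48, 19), -1)), Mul(-154, Pow(5, Rational(1, 2)))) = Add(Mul(-5, Pow(67, -1)), Mul(-154, Pow(5, Rational(1, 2)))) = Add(Mul(-5, Rational(1, 67)), Mul(-154, Pow(5, Rational(1, 2)))) = Add(Rational(-5, 67), Mul(-154, Pow(5, Rational(1, 2))))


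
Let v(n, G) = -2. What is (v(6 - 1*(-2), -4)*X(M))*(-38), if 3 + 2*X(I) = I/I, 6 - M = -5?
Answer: -76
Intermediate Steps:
M = 11 (M = 6 - 1*(-5) = 6 + 5 = 11)
X(I) = -1 (X(I) = -3/2 + (I/I)/2 = -3/2 + (½)*1 = -3/2 + ½ = -1)
(v(6 - 1*(-2), -4)*X(M))*(-38) = -2*(-1)*(-38) = 2*(-38) = -76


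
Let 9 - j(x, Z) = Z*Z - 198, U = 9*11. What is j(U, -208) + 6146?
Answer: -36911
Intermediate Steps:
U = 99
j(x, Z) = 207 - Z**2 (j(x, Z) = 9 - (Z*Z - 198) = 9 - (Z**2 - 198) = 9 - (-198 + Z**2) = 9 + (198 - Z**2) = 207 - Z**2)
j(U, -208) + 6146 = (207 - 1*(-208)**2) + 6146 = (207 - 1*43264) + 6146 = (207 - 43264) + 6146 = -43057 + 6146 = -36911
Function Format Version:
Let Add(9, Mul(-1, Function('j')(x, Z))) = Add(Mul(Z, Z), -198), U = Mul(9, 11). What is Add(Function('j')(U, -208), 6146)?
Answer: -36911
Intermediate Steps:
U = 99
Function('j')(x, Z) = Add(207, Mul(-1, Pow(Z, 2))) (Function('j')(x, Z) = Add(9, Mul(-1, Add(Mul(Z, Z), -198))) = Add(9, Mul(-1, Add(Pow(Z, 2), -198))) = Add(9, Mul(-1, Add(-198, Pow(Z, 2)))) = Add(9, Add(198, Mul(-1, Pow(Z, 2)))) = Add(207, Mul(-1, Pow(Z, 2))))
Add(Function('j')(U, -208), 6146) = Add(Add(207, Mul(-1, Pow(-208, 2))), 6146) = Add(Add(207, Mul(-1, 43264)), 6146) = Add(Add(207, -43264), 6146) = Add(-43057, 6146) = -36911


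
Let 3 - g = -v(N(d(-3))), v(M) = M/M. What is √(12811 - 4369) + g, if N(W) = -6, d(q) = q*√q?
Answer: 4 + 3*√938 ≈ 95.880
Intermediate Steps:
d(q) = q^(3/2)
v(M) = 1
g = 4 (g = 3 - (-1) = 3 - 1*(-1) = 3 + 1 = 4)
√(12811 - 4369) + g = √(12811 - 4369) + 4 = √8442 + 4 = 3*√938 + 4 = 4 + 3*√938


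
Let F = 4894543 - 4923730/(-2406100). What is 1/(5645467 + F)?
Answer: 240610/2536032298473 ≈ 9.4877e-8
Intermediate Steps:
F = 1177676483603/240610 (F = 4894543 - 4923730*(-1/2406100) = 4894543 + 492373/240610 = 1177676483603/240610 ≈ 4.8945e+6)
1/(5645467 + F) = 1/(5645467 + 1177676483603/240610) = 1/(2536032298473/240610) = 240610/2536032298473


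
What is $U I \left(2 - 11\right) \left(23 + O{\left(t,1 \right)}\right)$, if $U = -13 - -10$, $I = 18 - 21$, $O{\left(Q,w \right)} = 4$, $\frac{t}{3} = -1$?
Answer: $-2187$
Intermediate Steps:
$t = -3$ ($t = 3 \left(-1\right) = -3$)
$I = -3$ ($I = 18 - 21 = -3$)
$U = -3$ ($U = -13 + 10 = -3$)
$U I \left(2 - 11\right) \left(23 + O{\left(t,1 \right)}\right) = \left(-3\right) \left(-3\right) \left(2 - 11\right) \left(23 + 4\right) = 9 \left(\left(-9\right) 27\right) = 9 \left(-243\right) = -2187$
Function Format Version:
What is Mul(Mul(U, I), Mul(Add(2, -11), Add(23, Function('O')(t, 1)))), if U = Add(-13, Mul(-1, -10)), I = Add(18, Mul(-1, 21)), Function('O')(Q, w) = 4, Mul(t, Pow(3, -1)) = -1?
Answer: -2187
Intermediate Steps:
t = -3 (t = Mul(3, -1) = -3)
I = -3 (I = Add(18, -21) = -3)
U = -3 (U = Add(-13, 10) = -3)
Mul(Mul(U, I), Mul(Add(2, -11), Add(23, Function('O')(t, 1)))) = Mul(Mul(-3, -3), Mul(Add(2, -11), Add(23, 4))) = Mul(9, Mul(-9, 27)) = Mul(9, -243) = -2187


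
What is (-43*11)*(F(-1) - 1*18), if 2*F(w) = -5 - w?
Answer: 9460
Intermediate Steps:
F(w) = -5/2 - w/2 (F(w) = (-5 - w)/2 = -5/2 - w/2)
(-43*11)*(F(-1) - 1*18) = (-43*11)*((-5/2 - ½*(-1)) - 1*18) = -473*((-5/2 + ½) - 18) = -473*(-2 - 18) = -473*(-20) = 9460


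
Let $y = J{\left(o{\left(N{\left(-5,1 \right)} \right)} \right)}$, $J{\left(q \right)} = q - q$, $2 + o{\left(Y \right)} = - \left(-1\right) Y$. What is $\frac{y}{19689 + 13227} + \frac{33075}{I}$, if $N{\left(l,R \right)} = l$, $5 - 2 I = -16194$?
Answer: $\frac{66150}{16199} \approx 4.0836$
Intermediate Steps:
$I = \frac{16199}{2}$ ($I = \frac{5}{2} - -8097 = \frac{5}{2} + 8097 = \frac{16199}{2} \approx 8099.5$)
$o{\left(Y \right)} = -2 + Y$ ($o{\left(Y \right)} = -2 - - Y = -2 + Y$)
$J{\left(q \right)} = 0$
$y = 0$
$\frac{y}{19689 + 13227} + \frac{33075}{I} = \frac{0}{19689 + 13227} + \frac{33075}{\frac{16199}{2}} = \frac{0}{32916} + 33075 \cdot \frac{2}{16199} = 0 \cdot \frac{1}{32916} + \frac{66150}{16199} = 0 + \frac{66150}{16199} = \frac{66150}{16199}$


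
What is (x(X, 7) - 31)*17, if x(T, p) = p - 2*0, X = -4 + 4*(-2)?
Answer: -408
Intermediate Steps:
X = -12 (X = -4 - 8 = -12)
x(T, p) = p (x(T, p) = p + 0 = p)
(x(X, 7) - 31)*17 = (7 - 31)*17 = -24*17 = -408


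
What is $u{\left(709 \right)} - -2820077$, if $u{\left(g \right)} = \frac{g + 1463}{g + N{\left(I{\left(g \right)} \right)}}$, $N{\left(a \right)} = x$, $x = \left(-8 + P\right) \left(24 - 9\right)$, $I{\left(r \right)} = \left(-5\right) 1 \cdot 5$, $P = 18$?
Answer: $\frac{2422448315}{859} \approx 2.8201 \cdot 10^{6}$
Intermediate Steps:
$I{\left(r \right)} = -25$ ($I{\left(r \right)} = \left(-5\right) 5 = -25$)
$x = 150$ ($x = \left(-8 + 18\right) \left(24 - 9\right) = 10 \cdot 15 = 150$)
$N{\left(a \right)} = 150$
$u{\left(g \right)} = \frac{1463 + g}{150 + g}$ ($u{\left(g \right)} = \frac{g + 1463}{g + 150} = \frac{1463 + g}{150 + g}$)
$u{\left(709 \right)} - -2820077 = \frac{1463 + 709}{150 + 709} - -2820077 = \frac{1}{859} \cdot 2172 + 2820077 = \frac{2172}{859} + 2820077 = \frac{2422448315}{859}$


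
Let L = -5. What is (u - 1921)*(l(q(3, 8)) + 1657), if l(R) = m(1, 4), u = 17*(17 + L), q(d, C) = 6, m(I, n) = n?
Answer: -2851937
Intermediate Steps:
u = 204 (u = 17*(17 - 5) = 17*12 = 204)
l(R) = 4
(u - 1921)*(l(q(3, 8)) + 1657) = (204 - 1921)*(4 + 1657) = -1717*1661 = -2851937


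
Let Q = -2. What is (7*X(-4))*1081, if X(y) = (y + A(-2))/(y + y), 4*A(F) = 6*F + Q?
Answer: 113505/16 ≈ 7094.1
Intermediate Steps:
A(F) = -½ + 3*F/2 (A(F) = (6*F - 2)/4 = (-2 + 6*F)/4 = -½ + 3*F/2)
X(y) = (-7/2 + y)/(2*y) (X(y) = (y + (-½ + (3/2)*(-2)))/(y + y) = (y + (-½ - 3))/((2*y)) = (y - 7/2)*(1/(2*y)) = (-7/2 + y)*(1/(2*y)) = (-7/2 + y)/(2*y))
(7*X(-4))*1081 = (7*((¼)*(-7 + 2*(-4))/(-4)))*1081 = (7*((¼)*(-¼)*(-7 - 8)))*1081 = (7*((¼)*(-¼)*(-15)))*1081 = (7*(15/16))*1081 = (105/16)*1081 = 113505/16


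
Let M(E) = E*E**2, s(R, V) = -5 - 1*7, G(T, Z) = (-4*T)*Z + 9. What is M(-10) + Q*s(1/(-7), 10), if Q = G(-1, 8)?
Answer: -1492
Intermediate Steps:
G(T, Z) = 9 - 4*T*Z (G(T, Z) = -4*T*Z + 9 = 9 - 4*T*Z)
s(R, V) = -12 (s(R, V) = -5 - 7 = -12)
M(E) = E**3
Q = 41 (Q = 9 - 4*(-1)*8 = 9 + 32 = 41)
M(-10) + Q*s(1/(-7), 10) = (-10)**3 + 41*(-12) = -1000 - 492 = -1492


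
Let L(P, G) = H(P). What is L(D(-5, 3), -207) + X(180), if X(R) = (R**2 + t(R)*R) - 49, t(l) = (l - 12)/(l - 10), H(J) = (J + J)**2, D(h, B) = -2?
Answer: 553263/17 ≈ 32545.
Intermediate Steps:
H(J) = 4*J**2 (H(J) = (2*J)**2 = 4*J**2)
t(l) = (-12 + l)/(-10 + l)
L(P, G) = 4*P**2
X(R) = -49 + R**2 + R*(-12 + R)/(-10 + R) (X(R) = (R**2 + ((-12 + R)/(-10 + R))*R) - 49 = (R**2 + R*(-12 + R)/(-10 + R)) - 49 = -49 + R**2 + R*(-12 + R)/(-10 + R))
L(D(-5, 3), -207) + X(180) = 4*(-2)**2 + (180*(-12 + 180) + (-49 + 180**2)*(-10 + 180))/(-10 + 180) = 4*4 + (180*168 + (-49 + 32400)*170)/170 = 16 + (30240 + 32351*170)/170 = 16 + (30240 + 5499670)/170 = 16 + (1/170)*5529910 = 16 + 552991/17 = 553263/17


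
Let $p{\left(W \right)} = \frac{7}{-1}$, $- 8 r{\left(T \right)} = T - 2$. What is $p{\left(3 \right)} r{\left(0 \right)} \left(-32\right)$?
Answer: $56$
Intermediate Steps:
$r{\left(T \right)} = \frac{1}{4} - \frac{T}{8}$ ($r{\left(T \right)} = - \frac{T - 2}{8} = - \frac{-2 + T}{8} = \frac{1}{4} - \frac{T}{8}$)
$p{\left(W \right)} = -7$ ($p{\left(W \right)} = 7 \left(-1\right) = -7$)
$p{\left(3 \right)} r{\left(0 \right)} \left(-32\right) = - 7 \left(\frac{1}{4} - 0\right) \left(-32\right) = - 7 \left(\frac{1}{4} + 0\right) \left(-32\right) = \left(-7\right) \frac{1}{4} \left(-32\right) = \left(- \frac{7}{4}\right) \left(-32\right) = 56$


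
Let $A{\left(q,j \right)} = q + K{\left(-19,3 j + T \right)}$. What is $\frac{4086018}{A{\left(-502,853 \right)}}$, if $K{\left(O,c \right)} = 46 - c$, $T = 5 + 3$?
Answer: $- \frac{4086018}{3023} \approx -1351.6$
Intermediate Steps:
$T = 8$
$A{\left(q,j \right)} = 38 + q - 3 j$ ($A{\left(q,j \right)} = q - \left(-38 + 3 j\right) = 38 + q - 3 j$)
$\frac{4086018}{A{\left(-502,853 \right)}} = \frac{4086018}{38 - 502 - 2559} = \frac{4086018}{-3023} = 4086018 \left(- \frac{1}{3023}\right) = - \frac{4086018}{3023}$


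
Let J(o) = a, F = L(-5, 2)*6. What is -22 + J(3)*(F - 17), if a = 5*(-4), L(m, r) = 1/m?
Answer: 342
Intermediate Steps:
F = -6/5 (F = 6/(-5) = -⅕*6 = -6/5 ≈ -1.2000)
a = -20
J(o) = -20
-22 + J(3)*(F - 17) = -22 - 20*(-6/5 - 17) = -22 - 20*(-91/5) = -22 + 364 = 342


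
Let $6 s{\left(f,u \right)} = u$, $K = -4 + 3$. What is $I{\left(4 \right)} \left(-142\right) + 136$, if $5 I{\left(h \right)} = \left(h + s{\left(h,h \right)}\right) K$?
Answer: $\frac{4028}{15} \approx 268.53$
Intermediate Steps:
$K = -1$
$s{\left(f,u \right)} = \frac{u}{6}$
$I{\left(h \right)} = - \frac{7 h}{30}$ ($I{\left(h \right)} = \frac{\left(h + \frac{h}{6}\right) \left(-1\right)}{5} = \frac{\frac{7 h}{6} \left(-1\right)}{5} = \frac{\left(- \frac{7}{6}\right) h}{5} = - \frac{7 h}{30}$)
$I{\left(4 \right)} \left(-142\right) + 136 = \left(- \frac{7}{30}\right) 4 \left(-142\right) + 136 = \left(- \frac{14}{15}\right) \left(-142\right) + 136 = \frac{1988}{15} + 136 = \frac{4028}{15}$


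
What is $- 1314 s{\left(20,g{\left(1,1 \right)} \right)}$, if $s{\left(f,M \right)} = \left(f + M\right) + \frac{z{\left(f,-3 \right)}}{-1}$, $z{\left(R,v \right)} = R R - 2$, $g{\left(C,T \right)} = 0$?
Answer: $496692$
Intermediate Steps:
$z{\left(R,v \right)} = -2 + R^{2}$ ($z{\left(R,v \right)} = R^{2} - 2 = -2 + R^{2}$)
$s{\left(f,M \right)} = 2 + M + f - f^{2}$ ($s{\left(f,M \right)} = \left(f + M\right) + \frac{-2 + f^{2}}{-1} = \left(M + f\right) + \left(-2 + f^{2}\right) \left(-1\right) = \left(M + f\right) - \left(-2 + f^{2}\right) = 2 + M + f - f^{2}$)
$- 1314 s{\left(20,g{\left(1,1 \right)} \right)} = - 1314 \left(2 + 0 + 20 - 20^{2}\right) = - 1314 \left(2 + 0 + 20 - 400\right) = \left(-1314\right) \left(-378\right) = 496692$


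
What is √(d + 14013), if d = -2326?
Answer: √11687 ≈ 108.11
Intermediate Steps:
√(d + 14013) = √(-2326 + 14013) = √11687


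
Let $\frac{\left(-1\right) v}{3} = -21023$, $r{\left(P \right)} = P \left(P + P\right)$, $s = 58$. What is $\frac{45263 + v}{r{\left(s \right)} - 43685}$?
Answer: $- \frac{108332}{36957} \approx -2.9313$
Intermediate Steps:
$r{\left(P \right)} = 2 P^{2}$ ($r{\left(P \right)} = P 2 P = 2 P^{2}$)
$v = 63069$ ($v = \left(-3\right) \left(-21023\right) = 63069$)
$\frac{45263 + v}{r{\left(s \right)} - 43685} = \frac{45263 + 63069}{2 \cdot 58^{2} - 43685} = \frac{108332}{2 \cdot 3364 - 43685} = \frac{108332}{6728 - 43685} = \frac{108332}{-36957} = 108332 \left(- \frac{1}{36957}\right) = - \frac{108332}{36957}$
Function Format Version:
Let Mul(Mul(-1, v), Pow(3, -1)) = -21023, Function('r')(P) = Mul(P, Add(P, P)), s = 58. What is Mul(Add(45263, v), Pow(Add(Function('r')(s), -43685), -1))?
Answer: Rational(-108332, 36957) ≈ -2.9313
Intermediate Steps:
Function('r')(P) = Mul(2, Pow(P, 2)) (Function('r')(P) = Mul(P, Mul(2, P)) = Mul(2, Pow(P, 2)))
v = 63069 (v = Mul(-3, -21023) = 63069)
Mul(Add(45263, v), Pow(Add(Function('r')(s), -43685), -1)) = Mul(Add(45263, 63069), Pow(Add(Mul(2, Pow(58, 2)), -43685), -1)) = Mul(108332, Pow(Add(Mul(2, 3364), -43685), -1)) = Mul(108332, Pow(Add(6728, -43685), -1)) = Mul(108332, Pow(-36957, -1)) = Mul(108332, Rational(-1, 36957)) = Rational(-108332, 36957)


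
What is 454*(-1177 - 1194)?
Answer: -1076434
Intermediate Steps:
454*(-1177 - 1194) = 454*(-2371) = -1076434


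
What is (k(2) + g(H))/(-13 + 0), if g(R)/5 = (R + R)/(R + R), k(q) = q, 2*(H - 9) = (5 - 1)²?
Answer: -7/13 ≈ -0.53846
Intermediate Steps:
H = 17 (H = 9 + (5 - 1)²/2 = 9 + (½)*4² = 9 + (½)*16 = 9 + 8 = 17)
g(R) = 5 (g(R) = 5*((R + R)/(R + R)) = 5*((2*R)/((2*R))) = 5*((2*R)*(1/(2*R))) = 5*1 = 5)
(k(2) + g(H))/(-13 + 0) = (2 + 5)/(-13 + 0) = 7/(-13) = -1/13*7 = -7/13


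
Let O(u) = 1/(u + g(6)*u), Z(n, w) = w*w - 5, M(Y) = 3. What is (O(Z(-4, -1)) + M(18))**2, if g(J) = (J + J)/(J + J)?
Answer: 529/64 ≈ 8.2656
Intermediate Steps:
Z(n, w) = -5 + w**2 (Z(n, w) = w**2 - 5 = -5 + w**2)
g(J) = 1 (g(J) = (2*J)/((2*J)) = (2*J)*(1/(2*J)) = 1)
O(u) = 1/(2*u) (O(u) = 1/(u + 1*u) = 1/(u + u) = 1/(2*u))
(O(Z(-4, -1)) + M(18))**2 = (1/(2*(-5 + (-1)**2)) + 3)**2 = (1/(2*(-5 + 1)) + 3)**2 = ((1/2)/(-4) + 3)**2 = ((1/2)*(-1/4) + 3)**2 = (-1/8 + 3)**2 = (23/8)**2 = 529/64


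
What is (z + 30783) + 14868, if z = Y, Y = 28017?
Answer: 73668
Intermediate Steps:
z = 28017
(z + 30783) + 14868 = (28017 + 30783) + 14868 = 58800 + 14868 = 73668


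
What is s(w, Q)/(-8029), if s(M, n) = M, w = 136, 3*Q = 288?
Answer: -136/8029 ≈ -0.016939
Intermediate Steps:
Q = 96 (Q = (⅓)*288 = 96)
s(w, Q)/(-8029) = 136/(-8029) = 136*(-1/8029) = -136/8029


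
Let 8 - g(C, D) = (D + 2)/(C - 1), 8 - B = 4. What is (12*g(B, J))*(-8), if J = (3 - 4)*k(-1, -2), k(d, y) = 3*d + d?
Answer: -576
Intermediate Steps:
B = 4 (B = 8 - 1*4 = 8 - 4 = 4)
k(d, y) = 4*d
J = 4 (J = (3 - 4)*(4*(-1)) = -1*(-4) = 4)
g(C, D) = 8 - (2 + D)/(-1 + C) (g(C, D) = 8 - (D + 2)/(C - 1) = 8 - (2 + D)/(-1 + C))
(12*g(B, J))*(-8) = (12*((-10 - 1*4 + 8*4)/(-1 + 4)))*(-8) = (12*((-10 - 4 + 32)/3))*(-8) = (12*((1/3)*18))*(-8) = (12*6)*(-8) = 72*(-8) = -576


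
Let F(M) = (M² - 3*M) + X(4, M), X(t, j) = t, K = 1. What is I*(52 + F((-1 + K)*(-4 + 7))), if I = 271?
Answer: 15176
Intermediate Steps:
F(M) = 4 + M² - 3*M (F(M) = (M² - 3*M) + 4 = 4 + M² - 3*M)
I*(52 + F((-1 + K)*(-4 + 7))) = 271*(52 + (4 + ((-1 + 1)*(-4 + 7))² - 3*(-1 + 1)*(-4 + 7))) = 271*(52 + (4 + (0*3)² - 0*3)) = 271*(52 + (4 + 0² - 3*0)) = 271*(52 + (4 + 0 + 0)) = 271*(52 + 4) = 271*56 = 15176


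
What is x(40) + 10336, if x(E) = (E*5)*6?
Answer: 11536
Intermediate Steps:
x(E) = 30*E (x(E) = (5*E)*6 = 30*E)
x(40) + 10336 = 30*40 + 10336 = 1200 + 10336 = 11536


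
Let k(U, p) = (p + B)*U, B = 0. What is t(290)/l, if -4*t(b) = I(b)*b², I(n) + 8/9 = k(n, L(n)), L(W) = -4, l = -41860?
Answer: -10983460/18837 ≈ -583.08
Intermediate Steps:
k(U, p) = U*p (k(U, p) = (p + 0)*U = p*U = U*p)
I(n) = -8/9 - 4*n (I(n) = -8/9 + n*(-4) = -8/9 - 4*n)
t(b) = -b²*(-8/9 - 4*b)/4 (t(b) = -(-8/9 - 4*b)*b²/4 = -b²*(-8/9 - 4*b)/4)
t(290)/l = (290²*(2/9 + 290))/(-41860) = (84100*(2612/9))*(-1/41860) = (219669200/9)*(-1/41860) = -10983460/18837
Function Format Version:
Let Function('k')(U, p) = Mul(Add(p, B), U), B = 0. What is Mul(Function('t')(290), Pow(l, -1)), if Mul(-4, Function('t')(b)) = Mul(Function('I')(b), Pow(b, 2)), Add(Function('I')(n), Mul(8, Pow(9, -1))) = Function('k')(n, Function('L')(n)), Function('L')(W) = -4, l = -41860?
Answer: Rational(-10983460, 18837) ≈ -583.08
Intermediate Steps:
Function('k')(U, p) = Mul(U, p) (Function('k')(U, p) = Mul(Add(p, 0), U) = Mul(p, U) = Mul(U, p))
Function('I')(n) = Add(Rational(-8, 9), Mul(-4, n)) (Function('I')(n) = Add(Rational(-8, 9), Mul(n, -4)) = Add(Rational(-8, 9), Mul(-4, n)))
Function('t')(b) = Mul(Rational(-1, 4), Pow(b, 2), Add(Rational(-8, 9), Mul(-4, b))) (Function('t')(b) = Mul(Rational(-1, 4), Mul(Add(Rational(-8, 9), Mul(-4, b)), Pow(b, 2))) = Mul(Rational(-1, 4), Mul(Pow(b, 2), Add(Rational(-8, 9), Mul(-4, b)))) = Mul(Rational(-1, 4), Pow(b, 2), Add(Rational(-8, 9), Mul(-4, b))))
Mul(Function('t')(290), Pow(l, -1)) = Mul(Mul(Pow(290, 2), Add(Rational(2, 9), 290)), Pow(-41860, -1)) = Mul(Mul(84100, Rational(2612, 9)), Rational(-1, 41860)) = Mul(Rational(219669200, 9), Rational(-1, 41860)) = Rational(-10983460, 18837)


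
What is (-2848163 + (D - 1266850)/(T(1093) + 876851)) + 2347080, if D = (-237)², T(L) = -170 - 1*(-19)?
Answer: -439300676781/876700 ≈ -5.0108e+5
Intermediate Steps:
T(L) = -151 (T(L) = -170 + 19 = -151)
D = 56169
(-2848163 + (D - 1266850)/(T(1093) + 876851)) + 2347080 = (-2848163 + (56169 - 1266850)/(-151 + 876851)) + 2347080 = (-2848163 - 1210681/876700) + 2347080 = -2496985712781/876700 + 2347080 = -439300676781/876700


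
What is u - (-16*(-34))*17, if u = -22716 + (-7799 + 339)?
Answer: -39424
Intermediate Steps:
u = -30176 (u = -22716 - 7460 = -30176)
u - (-16*(-34))*17 = -30176 - (-16*(-34))*17 = -30176 - 544*17 = -30176 - 1*9248 = -30176 - 9248 = -39424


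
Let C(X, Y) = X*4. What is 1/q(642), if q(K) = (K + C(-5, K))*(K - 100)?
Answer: 1/337124 ≈ 2.9663e-6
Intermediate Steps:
C(X, Y) = 4*X
q(K) = (-100 + K)*(-20 + K) (q(K) = (K + 4*(-5))*(K - 100) = (K - 20)*(-100 + K) = (-20 + K)*(-100 + K) = (-100 + K)*(-20 + K))
1/q(642) = 1/(2000 + 642² - 120*642) = 1/(2000 + 412164 - 77040) = 1/337124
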